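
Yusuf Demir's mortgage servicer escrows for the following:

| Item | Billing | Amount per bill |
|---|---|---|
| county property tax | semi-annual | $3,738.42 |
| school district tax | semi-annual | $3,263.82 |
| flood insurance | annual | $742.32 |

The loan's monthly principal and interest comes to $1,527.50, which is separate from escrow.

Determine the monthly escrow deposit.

$1,228.90

County property tax: $3,738.42 × 2 = $7,476.84
School district tax: $3,263.82 × 2 = $6,527.64
Flood insurance: $742.32
Combined annual = $7,476.84 + $6,527.64 + $742.32 = $14,746.80
Base monthly escrow = $14,746.80 ÷ 12 = $1,228.90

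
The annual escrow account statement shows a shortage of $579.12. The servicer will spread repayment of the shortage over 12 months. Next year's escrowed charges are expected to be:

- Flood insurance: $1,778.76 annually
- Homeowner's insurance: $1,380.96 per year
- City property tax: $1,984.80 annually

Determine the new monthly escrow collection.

$476.97

Flood insurance: $1,778.76 per year
Homeowner's insurance: $1,380.96 per year
City property tax: $1,984.80 per year
Total annual escrow = $5,144.52
Monthly escrow = $5,144.52 / 12 = $428.71
Shortage per month = $579.12 ÷ 12 = $48.26
New monthly escrow = $428.71 + $48.26 = $476.97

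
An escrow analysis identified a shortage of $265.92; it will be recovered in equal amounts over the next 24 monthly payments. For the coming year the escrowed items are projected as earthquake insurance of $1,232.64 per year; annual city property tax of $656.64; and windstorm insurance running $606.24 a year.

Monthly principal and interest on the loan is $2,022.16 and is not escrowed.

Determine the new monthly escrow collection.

Earthquake insurance — $1,232.64 per year
City property tax — $656.64 per year
Windstorm insurance — $606.24 per year
Total annual escrow = $1,232.64 + $656.64 + $606.24 = $2,495.52
Per month = $2,495.52 / 12 = $207.96
Shortage per month = $265.92 / 24 = $11.08
New monthly escrow = $207.96 + $11.08 = $219.04

$219.04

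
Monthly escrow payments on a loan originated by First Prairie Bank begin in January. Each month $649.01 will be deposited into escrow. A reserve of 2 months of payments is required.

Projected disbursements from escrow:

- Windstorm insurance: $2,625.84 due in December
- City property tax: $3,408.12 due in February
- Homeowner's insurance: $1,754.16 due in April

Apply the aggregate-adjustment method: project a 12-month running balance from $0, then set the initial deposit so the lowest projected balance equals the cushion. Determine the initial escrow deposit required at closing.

Cushion = 2 × $649.01 = $1,298.02
Trial balance (start $0, +$649.01 each month, − disbursements):
  Jan: +$649.01 → $649.01
  Feb: +$649.01 − $3,408.12 → -$2,110.10
  Mar: +$649.01 → -$1,461.09
  Apr: +$649.01 − $1,754.16 → -$2,566.24
  May: +$649.01 → -$1,917.23
  Jun: +$649.01 → -$1,268.22
  Jul: +$649.01 → -$619.21
  Aug: +$649.01 → $29.80
  Sep: +$649.01 → $678.81
  Oct: +$649.01 → $1,327.82
  Nov: +$649.01 → $1,976.83
  Dec: +$649.01 − $2,625.84 → $0.00
Lowest trial balance = -$2,566.24 (Apr)
Initial deposit = cushion − low point = $1,298.02 − (-$2,566.24) = $3,864.26

$3,864.26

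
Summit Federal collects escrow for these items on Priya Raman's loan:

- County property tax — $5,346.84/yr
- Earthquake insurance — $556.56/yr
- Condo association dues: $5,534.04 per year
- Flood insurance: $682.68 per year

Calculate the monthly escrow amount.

$1,010.01

County property tax: $5,346.84 annually
Earthquake insurance: $556.56 annually
Condo association dues: $5,534.04 annually
Flood insurance: $682.68 annually
Combined annual = $5,346.84 + $556.56 + $5,534.04 + $682.68 = $12,120.12
Per month = $12,120.12 / 12 = $1,010.01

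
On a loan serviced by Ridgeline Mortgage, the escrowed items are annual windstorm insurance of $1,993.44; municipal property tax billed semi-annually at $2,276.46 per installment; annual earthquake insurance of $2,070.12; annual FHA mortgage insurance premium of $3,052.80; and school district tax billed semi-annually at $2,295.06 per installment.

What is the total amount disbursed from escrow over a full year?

Windstorm insurance — $1,993.44 per year
Municipal property tax — $2,276.46 × 2 = $4,552.92 per year
Earthquake insurance — $2,070.12 per year
FHA mortgage insurance premium — $3,052.80 per year
School district tax — $2,295.06 × 2 = $4,590.12 per year
Combined annual = $1,993.44 + $4,552.92 + $2,070.12 + $3,052.80 + $4,590.12 = $16,259.40

$16,259.40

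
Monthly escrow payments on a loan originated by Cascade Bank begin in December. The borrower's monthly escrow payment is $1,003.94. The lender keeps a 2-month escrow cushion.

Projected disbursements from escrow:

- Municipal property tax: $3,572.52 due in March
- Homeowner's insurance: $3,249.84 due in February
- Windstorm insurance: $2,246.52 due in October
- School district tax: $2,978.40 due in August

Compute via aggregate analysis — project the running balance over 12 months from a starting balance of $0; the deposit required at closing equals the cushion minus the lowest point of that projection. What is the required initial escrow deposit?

Cushion = 2 × $1,003.94 = $2,007.88
Trial balance (start $0, +$1,003.94 each month, − disbursements):
  Dec: +$1,003.94 → $1,003.94
  Jan: +$1,003.94 → $2,007.88
  Feb: +$1,003.94 − $3,249.84 → -$238.02
  Mar: +$1,003.94 − $3,572.52 → -$2,806.60
  Apr: +$1,003.94 → -$1,802.66
  May: +$1,003.94 → -$798.72
  Jun: +$1,003.94 → $205.22
  Jul: +$1,003.94 → $1,209.16
  Aug: +$1,003.94 − $2,978.40 → -$765.30
  Sep: +$1,003.94 → $238.64
  Oct: +$1,003.94 − $2,246.52 → -$1,003.94
  Nov: +$1,003.94 → $0.00
Lowest trial balance = -$2,806.60 (Mar)
Initial deposit = cushion − low point = $2,007.88 − (-$2,806.60) = $4,814.48

$4,814.48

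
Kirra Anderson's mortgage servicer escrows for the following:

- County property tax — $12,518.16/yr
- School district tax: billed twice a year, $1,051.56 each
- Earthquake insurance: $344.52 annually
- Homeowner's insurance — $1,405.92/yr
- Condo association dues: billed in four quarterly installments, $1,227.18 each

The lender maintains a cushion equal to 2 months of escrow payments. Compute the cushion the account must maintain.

$3,546.74

County property tax — $12,518.16/yr
School district tax — $1,051.56 × 2 = $2,103.12/yr
Earthquake insurance — $344.52/yr
Homeowner's insurance — $1,405.92/yr
Condo association dues — $1,227.18 × 4 = $4,908.72/yr
Total per year = $12,518.16 + $2,103.12 + $344.52 + $1,405.92 + $4,908.72 = $21,280.44
Per month = $21,280.44 / 12 = $1,773.37
Required cushion = 2 × $1,773.37 = $3,546.74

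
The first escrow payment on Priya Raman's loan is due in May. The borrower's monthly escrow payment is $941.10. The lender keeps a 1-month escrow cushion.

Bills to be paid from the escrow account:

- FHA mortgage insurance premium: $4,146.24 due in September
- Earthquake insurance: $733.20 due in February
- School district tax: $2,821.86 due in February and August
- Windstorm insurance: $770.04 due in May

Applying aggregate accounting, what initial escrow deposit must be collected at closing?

$3,973.74

Cushion = 1 × $941.10 = $941.10
Trial balance (start $0, +$941.10 each month, − disbursements):
  May: +$941.10 − $770.04 → $171.06
  Jun: +$941.10 → $1,112.16
  Jul: +$941.10 → $2,053.26
  Aug: +$941.10 − $2,821.86 → $172.50
  Sep: +$941.10 − $4,146.24 → -$3,032.64
  Oct: +$941.10 → -$2,091.54
  Nov: +$941.10 → -$1,150.44
  Dec: +$941.10 → -$209.34
  Jan: +$941.10 → $731.76
  Feb: +$941.10 − $3,555.06 → -$1,882.20
  Mar: +$941.10 → -$941.10
  Apr: +$941.10 → $0.00
Lowest trial balance = -$3,032.64 (Sep)
Initial deposit = cushion − low point = $941.10 − (-$3,032.64) = $3,973.74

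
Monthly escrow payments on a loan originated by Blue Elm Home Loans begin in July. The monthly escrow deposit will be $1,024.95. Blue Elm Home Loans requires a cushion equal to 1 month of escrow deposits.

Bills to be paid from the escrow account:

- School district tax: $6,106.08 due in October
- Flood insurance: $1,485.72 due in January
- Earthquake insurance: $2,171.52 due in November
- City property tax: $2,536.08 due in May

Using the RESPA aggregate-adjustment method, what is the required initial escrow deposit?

Cushion = 1 × $1,024.95 = $1,024.95
Trial balance (start $0, +$1,024.95 each month, − disbursements):
  Jul: +$1,024.95 → $1,024.95
  Aug: +$1,024.95 → $2,049.90
  Sep: +$1,024.95 → $3,074.85
  Oct: +$1,024.95 − $6,106.08 → -$2,006.28
  Nov: +$1,024.95 − $2,171.52 → -$3,152.85
  Dec: +$1,024.95 → -$2,127.90
  Jan: +$1,024.95 − $1,485.72 → -$2,588.67
  Feb: +$1,024.95 → -$1,563.72
  Mar: +$1,024.95 → -$538.77
  Apr: +$1,024.95 → $486.18
  May: +$1,024.95 − $2,536.08 → -$1,024.95
  Jun: +$1,024.95 → $0.00
Lowest trial balance = -$3,152.85 (Nov)
Initial deposit = cushion − low point = $1,024.95 − (-$3,152.85) = $4,177.80

$4,177.80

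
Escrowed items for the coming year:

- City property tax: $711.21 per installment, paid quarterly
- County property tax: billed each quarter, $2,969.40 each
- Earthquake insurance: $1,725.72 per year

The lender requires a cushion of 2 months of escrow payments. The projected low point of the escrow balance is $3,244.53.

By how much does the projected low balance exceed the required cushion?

$503.17

City property tax = $711.21 × 4 = $2,844.84 per year
County property tax = $2,969.40 × 4 = $11,877.60 per year
Earthquake insurance = $1,725.72 per year
Total annual escrow = $16,448.16
Monthly escrow = $16,448.16 / 12 = $1,370.68
Cushion = 2 × $1,370.68 = $2,741.36
Surplus = $3,244.53 − $2,741.36 = $503.17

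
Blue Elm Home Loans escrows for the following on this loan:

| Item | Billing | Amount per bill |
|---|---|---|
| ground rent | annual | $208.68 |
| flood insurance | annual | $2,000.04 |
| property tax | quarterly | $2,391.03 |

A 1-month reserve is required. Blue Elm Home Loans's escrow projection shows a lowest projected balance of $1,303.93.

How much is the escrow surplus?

Ground rent — $208.68 per year
Flood insurance — $2,000.04 per year
Property tax — $2,391.03 × 4 = $9,564.12 per year
Yearly total = $11,772.84
Monthly escrow = $11,772.84 / 12 = $981.07
Cushion = 1 × $981.07 = $981.07
Excess over cushion: $1,303.93 − $981.07 = $322.86

$322.86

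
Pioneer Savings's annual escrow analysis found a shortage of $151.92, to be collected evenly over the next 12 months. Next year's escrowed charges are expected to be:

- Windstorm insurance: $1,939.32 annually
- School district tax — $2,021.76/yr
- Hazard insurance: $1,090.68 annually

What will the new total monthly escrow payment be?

$433.64

Windstorm insurance: $1,939.32/yr
School district tax: $2,021.76/yr
Hazard insurance: $1,090.68/yr
Total annual escrow = $1,939.32 + $2,021.76 + $1,090.68 = $5,051.76
Monthly = $5,051.76 / 12 = $420.98
Shortage per month = $151.92 ÷ 12 = $12.66
New monthly escrow = $420.98 + $12.66 = $433.64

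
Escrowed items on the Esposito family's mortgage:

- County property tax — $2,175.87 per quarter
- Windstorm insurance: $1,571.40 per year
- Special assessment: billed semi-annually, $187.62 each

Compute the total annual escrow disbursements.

County property tax — $2,175.87 × 4 = $8,703.48
Windstorm insurance — $1,571.40
Special assessment — $187.62 × 2 = $375.24
Total annual escrow = $8,703.48 + $1,571.40 + $375.24 = $10,650.12

$10,650.12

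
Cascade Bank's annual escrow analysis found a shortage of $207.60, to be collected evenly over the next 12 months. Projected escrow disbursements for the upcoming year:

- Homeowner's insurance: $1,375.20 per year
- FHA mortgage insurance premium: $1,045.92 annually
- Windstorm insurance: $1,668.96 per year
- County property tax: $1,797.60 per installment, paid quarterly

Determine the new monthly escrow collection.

$957.34

Homeowner's insurance = $1,375.20/yr
FHA mortgage insurance premium = $1,045.92/yr
Windstorm insurance = $1,668.96/yr
County property tax = $1,797.60 × 4 = $7,190.40/yr
Total annual escrow = $1,375.20 + $1,045.92 + $1,668.96 + $7,190.40 = $11,280.48
Monthly escrow = $11,280.48 / 12 = $940.04
Monthly shortage recovery: $207.60 / 12 = $17.30
Adjusted monthly = $940.04 + $17.30 = $957.34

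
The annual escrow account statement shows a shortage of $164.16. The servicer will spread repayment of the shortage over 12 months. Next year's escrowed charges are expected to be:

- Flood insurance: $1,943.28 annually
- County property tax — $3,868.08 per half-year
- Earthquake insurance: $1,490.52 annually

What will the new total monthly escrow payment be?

Flood insurance — $1,943.28
County property tax — $3,868.08 × 2 = $7,736.16
Earthquake insurance — $1,490.52
Combined annual = $11,169.96
Monthly escrow = $11,169.96 / 12 = $930.83
Shortage per month = $164.16 / 12 = $13.68
Adjusted monthly = $930.83 + $13.68 = $944.51

$944.51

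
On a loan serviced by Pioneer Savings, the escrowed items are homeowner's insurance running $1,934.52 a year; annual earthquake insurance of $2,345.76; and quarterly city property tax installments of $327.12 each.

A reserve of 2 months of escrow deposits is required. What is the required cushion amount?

Homeowner's insurance: $1,934.52 annually
Earthquake insurance: $2,345.76 annually
City property tax: $327.12 × 4 = $1,308.48 annually
Combined annual = $1,934.52 + $2,345.76 + $1,308.48 = $5,588.76
Per month = $5,588.76 ÷ 12 = $465.73
Reserve = 2 × $465.73 = $931.46

$931.46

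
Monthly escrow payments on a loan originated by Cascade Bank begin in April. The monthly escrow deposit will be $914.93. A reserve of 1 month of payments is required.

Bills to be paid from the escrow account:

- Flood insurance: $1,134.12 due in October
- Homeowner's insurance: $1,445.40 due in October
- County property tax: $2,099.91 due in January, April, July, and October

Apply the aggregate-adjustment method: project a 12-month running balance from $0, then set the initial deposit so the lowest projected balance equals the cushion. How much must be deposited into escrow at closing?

$3,389.67

Cushion = 1 × $914.93 = $914.93
Trial balance (start $0, +$914.93 each month, − disbursements):
  Apr: +$914.93 − $2,099.91 → -$1,184.98
  May: +$914.93 → -$270.05
  Jun: +$914.93 → $644.88
  Jul: +$914.93 − $2,099.91 → -$540.10
  Aug: +$914.93 → $374.83
  Sep: +$914.93 → $1,289.76
  Oct: +$914.93 − $4,679.43 → -$2,474.74
  Nov: +$914.93 → -$1,559.81
  Dec: +$914.93 → -$644.88
  Jan: +$914.93 − $2,099.91 → -$1,829.86
  Feb: +$914.93 → -$914.93
  Mar: +$914.93 → $0.00
Lowest trial balance = -$2,474.74 (Oct)
Initial deposit = cushion − low point = $914.93 − (-$2,474.74) = $3,389.67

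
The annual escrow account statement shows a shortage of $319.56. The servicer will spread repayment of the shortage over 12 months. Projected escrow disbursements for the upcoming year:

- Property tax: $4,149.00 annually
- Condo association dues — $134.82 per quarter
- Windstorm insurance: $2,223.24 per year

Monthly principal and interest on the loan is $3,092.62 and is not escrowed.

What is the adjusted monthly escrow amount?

Property tax: $4,149.00/yr
Condo association dues: $134.82 × 4 = $539.28/yr
Windstorm insurance: $2,223.24/yr
Annual escrow total = $6,911.52
Monthly = $6,911.52 ÷ 12 = $575.96
Shortage per month = $319.56 / 12 = $26.63
New monthly escrow = $575.96 + $26.63 = $602.59

$602.59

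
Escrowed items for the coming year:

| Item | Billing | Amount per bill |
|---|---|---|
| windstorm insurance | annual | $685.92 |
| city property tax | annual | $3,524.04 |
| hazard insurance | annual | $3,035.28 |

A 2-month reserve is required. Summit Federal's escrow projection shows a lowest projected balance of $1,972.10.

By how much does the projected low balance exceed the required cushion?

Windstorm insurance: $685.92/yr
City property tax: $3,524.04/yr
Hazard insurance: $3,035.28/yr
Total annual escrow = $7,245.24
Per month = $7,245.24 ÷ 12 = $603.77
Required reserve = 2 × $603.77 = $1,207.54
Surplus = $1,972.10 − $1,207.54 = $764.56

$764.56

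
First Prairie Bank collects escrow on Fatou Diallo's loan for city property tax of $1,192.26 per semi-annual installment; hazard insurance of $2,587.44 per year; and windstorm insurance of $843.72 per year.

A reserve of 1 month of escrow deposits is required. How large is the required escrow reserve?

City property tax — $1,192.26 × 2 = $2,384.52
Hazard insurance — $2,587.44
Windstorm insurance — $843.72
Combined annual = $5,815.68
Monthly escrow = $5,815.68 ÷ 12 = $484.64
Required cushion = 1 × $484.64 = $484.64

$484.64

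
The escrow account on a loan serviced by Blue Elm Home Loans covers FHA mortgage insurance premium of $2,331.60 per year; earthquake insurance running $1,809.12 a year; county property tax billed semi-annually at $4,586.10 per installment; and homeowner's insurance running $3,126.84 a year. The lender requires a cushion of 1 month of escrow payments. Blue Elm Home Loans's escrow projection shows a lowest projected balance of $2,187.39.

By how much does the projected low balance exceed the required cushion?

FHA mortgage insurance premium = $2,331.60 annually
Earthquake insurance = $1,809.12 annually
County property tax = $4,586.10 × 2 = $9,172.20 annually
Homeowner's insurance = $3,126.84 annually
Total per year = $2,331.60 + $1,809.12 + $9,172.20 + $3,126.84 = $16,439.76
Per month = $16,439.76 ÷ 12 = $1,369.98
Required reserve = 1 × $1,369.98 = $1,369.98
Excess over cushion: $2,187.39 − $1,369.98 = $817.41

$817.41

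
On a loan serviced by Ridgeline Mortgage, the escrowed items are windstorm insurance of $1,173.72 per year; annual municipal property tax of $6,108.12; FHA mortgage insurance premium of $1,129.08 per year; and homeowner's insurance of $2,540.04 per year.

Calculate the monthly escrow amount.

$912.58

Windstorm insurance: $1,173.72 annually
Municipal property tax: $6,108.12 annually
FHA mortgage insurance premium: $1,129.08 annually
Homeowner's insurance: $2,540.04 annually
Yearly total = $1,173.72 + $6,108.12 + $1,129.08 + $2,540.04 = $10,950.96
Monthly escrow = $10,950.96 ÷ 12 = $912.58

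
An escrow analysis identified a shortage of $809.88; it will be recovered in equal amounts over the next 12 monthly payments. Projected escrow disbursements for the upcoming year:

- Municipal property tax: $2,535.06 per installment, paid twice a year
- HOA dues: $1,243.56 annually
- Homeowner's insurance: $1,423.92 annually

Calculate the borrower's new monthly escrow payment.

Municipal property tax — $2,535.06 × 2 = $5,070.12 per year
HOA dues — $1,243.56 per year
Homeowner's insurance — $1,423.92 per year
Total per year = $5,070.12 + $1,243.56 + $1,423.92 = $7,737.60
Base monthly escrow = $7,737.60 ÷ 12 = $644.80
Monthly shortage recovery: $809.88 ÷ 12 = $67.49
Adjusted monthly = $644.80 + $67.49 = $712.29

$712.29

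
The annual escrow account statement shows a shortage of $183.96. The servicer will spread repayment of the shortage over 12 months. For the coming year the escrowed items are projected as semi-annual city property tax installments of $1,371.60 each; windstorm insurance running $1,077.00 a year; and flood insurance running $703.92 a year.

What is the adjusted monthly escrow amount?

$392.34

City property tax — $1,371.60 × 2 = $2,743.20
Windstorm insurance — $1,077.00
Flood insurance — $703.92
Total annual escrow = $2,743.20 + $1,077.00 + $703.92 = $4,524.12
Monthly escrow = $4,524.12 ÷ 12 = $377.01
Shortage spread = $183.96 / 12 = $15.33/mo
New monthly escrow = $377.01 + $15.33 = $392.34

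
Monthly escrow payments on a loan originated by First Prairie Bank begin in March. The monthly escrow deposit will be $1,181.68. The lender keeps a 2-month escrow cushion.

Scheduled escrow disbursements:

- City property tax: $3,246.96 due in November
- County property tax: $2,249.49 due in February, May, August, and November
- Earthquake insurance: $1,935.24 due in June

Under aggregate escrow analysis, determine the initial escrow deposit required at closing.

Cushion = 2 × $1,181.68 = $2,363.36
Trial balance (start $0, +$1,181.68 each month, − disbursements):
  Mar: +$1,181.68 → $1,181.68
  Apr: +$1,181.68 → $2,363.36
  May: +$1,181.68 − $2,249.49 → $1,295.55
  Jun: +$1,181.68 − $1,935.24 → $541.99
  Jul: +$1,181.68 → $1,723.67
  Aug: +$1,181.68 − $2,249.49 → $655.86
  Sep: +$1,181.68 → $1,837.54
  Oct: +$1,181.68 → $3,019.22
  Nov: +$1,181.68 − $5,496.45 → -$1,295.55
  Dec: +$1,181.68 → -$113.87
  Jan: +$1,181.68 → $1,067.81
  Feb: +$1,181.68 − $2,249.49 → $0.00
Lowest trial balance = -$1,295.55 (Nov)
Initial deposit = cushion − low point = $2,363.36 − (-$1,295.55) = $3,658.91

$3,658.91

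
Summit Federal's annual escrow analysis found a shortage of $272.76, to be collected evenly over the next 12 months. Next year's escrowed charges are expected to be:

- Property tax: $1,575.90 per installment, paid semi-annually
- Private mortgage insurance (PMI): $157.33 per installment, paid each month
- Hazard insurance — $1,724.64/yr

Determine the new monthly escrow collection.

Property tax: $1,575.90 × 2 = $3,151.80
Private mortgage insurance (PMI): $157.33 × 12 = $1,887.96
Hazard insurance: $1,724.64
Combined annual = $6,764.40
Base monthly escrow = $6,764.40 ÷ 12 = $563.70
Shortage per month = $272.76 / 12 = $22.73
Adjusted monthly = $563.70 + $22.73 = $586.43

$586.43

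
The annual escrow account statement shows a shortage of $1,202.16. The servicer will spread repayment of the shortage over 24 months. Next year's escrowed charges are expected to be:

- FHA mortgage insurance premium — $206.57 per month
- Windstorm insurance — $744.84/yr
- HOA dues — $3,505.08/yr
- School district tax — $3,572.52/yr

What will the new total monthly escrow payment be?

$908.53

FHA mortgage insurance premium — $206.57 × 12 = $2,478.84 annually
Windstorm insurance — $744.84 annually
HOA dues — $3,505.08 annually
School district tax — $3,572.52 annually
Annual escrow total = $10,301.28
Monthly = $10,301.28 ÷ 12 = $858.44
Shortage spread = $1,202.16 / 24 = $50.09/mo
Adjusted monthly = $858.44 + $50.09 = $908.53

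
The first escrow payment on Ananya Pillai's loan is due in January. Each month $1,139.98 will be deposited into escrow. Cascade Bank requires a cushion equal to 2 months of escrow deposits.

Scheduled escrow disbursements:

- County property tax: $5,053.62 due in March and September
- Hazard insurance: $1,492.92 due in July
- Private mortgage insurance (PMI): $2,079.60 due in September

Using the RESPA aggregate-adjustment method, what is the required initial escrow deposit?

$5,699.90

Cushion = 2 × $1,139.98 = $2,279.96
Trial balance (start $0, +$1,139.98 each month, − disbursements):
  Jan: +$1,139.98 → $1,139.98
  Feb: +$1,139.98 → $2,279.96
  Mar: +$1,139.98 − $5,053.62 → -$1,633.68
  Apr: +$1,139.98 → -$493.70
  May: +$1,139.98 → $646.28
  Jun: +$1,139.98 → $1,786.26
  Jul: +$1,139.98 − $1,492.92 → $1,433.32
  Aug: +$1,139.98 → $2,573.30
  Sep: +$1,139.98 − $7,133.22 → -$3,419.94
  Oct: +$1,139.98 → -$2,279.96
  Nov: +$1,139.98 → -$1,139.98
  Dec: +$1,139.98 → $0.00
Lowest trial balance = -$3,419.94 (Sep)
Initial deposit = cushion − low point = $2,279.96 − (-$3,419.94) = $5,699.90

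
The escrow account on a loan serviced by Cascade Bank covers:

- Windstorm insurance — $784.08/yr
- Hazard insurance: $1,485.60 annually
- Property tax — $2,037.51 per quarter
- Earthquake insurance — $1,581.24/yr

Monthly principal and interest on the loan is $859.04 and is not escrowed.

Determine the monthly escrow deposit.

Windstorm insurance = $784.08
Hazard insurance = $1,485.60
Property tax = $2,037.51 × 4 = $8,150.04
Earthquake insurance = $1,581.24
Yearly total = $12,000.96
Base monthly escrow = $12,000.96 ÷ 12 = $1,000.08

$1,000.08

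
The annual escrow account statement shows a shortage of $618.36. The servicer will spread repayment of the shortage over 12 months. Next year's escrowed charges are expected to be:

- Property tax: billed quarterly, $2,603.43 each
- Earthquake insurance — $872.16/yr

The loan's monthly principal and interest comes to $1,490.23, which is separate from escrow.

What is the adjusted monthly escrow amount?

Property tax = $2,603.43 × 4 = $10,413.72
Earthquake insurance = $872.16
Total per year = $10,413.72 + $872.16 = $11,285.88
Base monthly escrow = $11,285.88 ÷ 12 = $940.49
Monthly shortage recovery: $618.36 / 12 = $51.53
Adjusted monthly = $940.49 + $51.53 = $992.02

$992.02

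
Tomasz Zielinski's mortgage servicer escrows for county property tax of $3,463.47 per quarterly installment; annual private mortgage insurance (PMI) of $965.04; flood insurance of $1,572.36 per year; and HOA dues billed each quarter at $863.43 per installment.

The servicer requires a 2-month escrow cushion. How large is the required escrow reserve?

$3,307.50

County property tax: $3,463.47 × 4 = $13,853.88/yr
Private mortgage insurance (PMI): $965.04/yr
Flood insurance: $1,572.36/yr
HOA dues: $863.43 × 4 = $3,453.72/yr
Annual escrow total = $13,853.88 + $965.04 + $1,572.36 + $3,453.72 = $19,845.00
Monthly escrow = $19,845.00 ÷ 12 = $1,653.75
Reserve = 2 × $1,653.75 = $3,307.50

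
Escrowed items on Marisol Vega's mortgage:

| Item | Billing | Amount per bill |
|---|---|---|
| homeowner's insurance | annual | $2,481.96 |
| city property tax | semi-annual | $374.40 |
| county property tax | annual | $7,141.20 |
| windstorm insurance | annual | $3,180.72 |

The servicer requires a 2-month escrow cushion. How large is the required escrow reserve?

Homeowner's insurance = $2,481.96/yr
City property tax = $374.40 × 2 = $748.80/yr
County property tax = $7,141.20/yr
Windstorm insurance = $3,180.72/yr
Total per year = $2,481.96 + $748.80 + $7,141.20 + $3,180.72 = $13,552.68
Monthly escrow = $13,552.68 / 12 = $1,129.39
Reserve = 2 × $1,129.39 = $2,258.78

$2,258.78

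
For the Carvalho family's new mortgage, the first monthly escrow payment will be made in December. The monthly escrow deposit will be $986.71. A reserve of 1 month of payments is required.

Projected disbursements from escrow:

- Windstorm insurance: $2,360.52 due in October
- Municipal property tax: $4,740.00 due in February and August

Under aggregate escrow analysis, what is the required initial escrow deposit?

$2,766.58

Cushion = 1 × $986.71 = $986.71
Trial balance (start $0, +$986.71 each month, − disbursements):
  Dec: +$986.71 → $986.71
  Jan: +$986.71 → $1,973.42
  Feb: +$986.71 − $4,740.00 → -$1,779.87
  Mar: +$986.71 → -$793.16
  Apr: +$986.71 → $193.55
  May: +$986.71 → $1,180.26
  Jun: +$986.71 → $2,166.97
  Jul: +$986.71 → $3,153.68
  Aug: +$986.71 − $4,740.00 → -$599.61
  Sep: +$986.71 → $387.10
  Oct: +$986.71 − $2,360.52 → -$986.71
  Nov: +$986.71 → $0.00
Lowest trial balance = -$1,779.87 (Feb)
Initial deposit = cushion − low point = $986.71 − (-$1,779.87) = $2,766.58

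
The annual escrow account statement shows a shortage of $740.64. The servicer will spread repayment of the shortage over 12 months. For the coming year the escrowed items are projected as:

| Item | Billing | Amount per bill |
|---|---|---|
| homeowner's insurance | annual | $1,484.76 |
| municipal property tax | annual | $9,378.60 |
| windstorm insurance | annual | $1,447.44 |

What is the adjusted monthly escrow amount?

Homeowner's insurance = $1,484.76
Municipal property tax = $9,378.60
Windstorm insurance = $1,447.44
Annual escrow total = $1,484.76 + $9,378.60 + $1,447.44 = $12,310.80
Monthly = $12,310.80 / 12 = $1,025.90
Shortage spread = $740.64 / 12 = $61.72/mo
Adjusted monthly = $1,025.90 + $61.72 = $1,087.62

$1,087.62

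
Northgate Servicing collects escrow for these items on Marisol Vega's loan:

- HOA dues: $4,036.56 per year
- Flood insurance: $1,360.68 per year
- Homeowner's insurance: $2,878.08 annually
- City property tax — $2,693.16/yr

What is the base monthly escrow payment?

$914.04

HOA dues: $4,036.56 per year
Flood insurance: $1,360.68 per year
Homeowner's insurance: $2,878.08 per year
City property tax: $2,693.16 per year
Annual escrow total = $4,036.56 + $1,360.68 + $2,878.08 + $2,693.16 = $10,968.48
Monthly escrow = $10,968.48 ÷ 12 = $914.04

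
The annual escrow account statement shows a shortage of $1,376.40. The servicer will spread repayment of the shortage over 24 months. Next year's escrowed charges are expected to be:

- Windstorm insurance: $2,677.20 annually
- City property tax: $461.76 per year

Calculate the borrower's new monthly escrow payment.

Windstorm insurance — $2,677.20
City property tax — $461.76
Total annual escrow = $3,138.96
Monthly = $3,138.96 / 12 = $261.58
Shortage spread = $1,376.40 / 24 = $57.35/mo
New monthly escrow = $261.58 + $57.35 = $318.93

$318.93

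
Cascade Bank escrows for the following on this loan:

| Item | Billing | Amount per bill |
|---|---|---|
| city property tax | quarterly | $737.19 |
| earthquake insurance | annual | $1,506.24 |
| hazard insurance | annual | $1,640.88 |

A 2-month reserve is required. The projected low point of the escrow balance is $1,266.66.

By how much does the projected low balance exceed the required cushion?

City property tax — $737.19 × 4 = $2,948.76/yr
Earthquake insurance — $1,506.24/yr
Hazard insurance — $1,640.88/yr
Total per year = $6,095.88
Monthly = $6,095.88 / 12 = $507.99
Required cushion = 2 × $507.99 = $1,015.98
Surplus = $1,266.66 − $1,015.98 = $250.68

$250.68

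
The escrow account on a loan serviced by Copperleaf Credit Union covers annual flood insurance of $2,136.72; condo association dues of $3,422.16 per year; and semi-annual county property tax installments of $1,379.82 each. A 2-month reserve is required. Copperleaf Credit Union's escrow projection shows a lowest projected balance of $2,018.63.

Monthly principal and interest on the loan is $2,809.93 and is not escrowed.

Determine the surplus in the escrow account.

Flood insurance — $2,136.72/yr
Condo association dues — $3,422.16/yr
County property tax — $1,379.82 × 2 = $2,759.64/yr
Total per year = $8,318.52
Monthly = $8,318.52 ÷ 12 = $693.21
Cushion = 2 × $693.21 = $1,386.42
Surplus = $2,018.63 − $1,386.42 = $632.21

$632.21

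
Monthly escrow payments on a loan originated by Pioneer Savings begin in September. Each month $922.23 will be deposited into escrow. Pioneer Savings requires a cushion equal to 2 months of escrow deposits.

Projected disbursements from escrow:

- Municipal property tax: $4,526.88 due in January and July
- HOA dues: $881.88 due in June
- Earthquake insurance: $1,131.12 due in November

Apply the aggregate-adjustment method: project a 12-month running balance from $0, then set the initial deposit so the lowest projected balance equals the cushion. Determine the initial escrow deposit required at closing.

$2,891.31

Cushion = 2 × $922.23 = $1,844.46
Trial balance (start $0, +$922.23 each month, − disbursements):
  Sep: +$922.23 → $922.23
  Oct: +$922.23 → $1,844.46
  Nov: +$922.23 − $1,131.12 → $1,635.57
  Dec: +$922.23 → $2,557.80
  Jan: +$922.23 − $4,526.88 → -$1,046.85
  Feb: +$922.23 → -$124.62
  Mar: +$922.23 → $797.61
  Apr: +$922.23 → $1,719.84
  May: +$922.23 → $2,642.07
  Jun: +$922.23 − $881.88 → $2,682.42
  Jul: +$922.23 − $4,526.88 → -$922.23
  Aug: +$922.23 → $0.00
Lowest trial balance = -$1,046.85 (Jan)
Initial deposit = cushion − low point = $1,844.46 − (-$1,046.85) = $2,891.31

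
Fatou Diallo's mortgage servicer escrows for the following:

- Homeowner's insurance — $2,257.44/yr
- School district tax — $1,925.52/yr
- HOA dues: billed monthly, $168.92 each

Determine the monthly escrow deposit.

Homeowner's insurance = $2,257.44 annually
School district tax = $1,925.52 annually
HOA dues = $168.92 × 12 = $2,027.04 annually
Yearly total = $6,210.00
Base monthly escrow = $6,210.00 ÷ 12 = $517.50

$517.50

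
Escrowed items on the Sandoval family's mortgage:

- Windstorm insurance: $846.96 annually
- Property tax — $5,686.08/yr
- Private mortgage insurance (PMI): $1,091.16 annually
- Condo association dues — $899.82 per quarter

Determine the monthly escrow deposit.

Windstorm insurance — $846.96 per year
Property tax — $5,686.08 per year
Private mortgage insurance (PMI) — $1,091.16 per year
Condo association dues — $899.82 × 4 = $3,599.28 per year
Combined annual = $11,223.48
Monthly = $11,223.48 / 12 = $935.29

$935.29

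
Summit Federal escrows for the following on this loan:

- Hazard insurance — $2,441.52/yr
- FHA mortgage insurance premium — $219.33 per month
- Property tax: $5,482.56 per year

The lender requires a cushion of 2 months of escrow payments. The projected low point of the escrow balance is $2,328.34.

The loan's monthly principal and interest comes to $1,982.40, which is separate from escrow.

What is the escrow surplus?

$569.00

Hazard insurance: $2,441.52/yr
FHA mortgage insurance premium: $219.33 × 12 = $2,631.96/yr
Property tax: $5,482.56/yr
Combined annual = $2,441.52 + $2,631.96 + $5,482.56 = $10,556.04
Base monthly escrow = $10,556.04 ÷ 12 = $879.67
Cushion = 2 × $879.67 = $1,759.34
Surplus = $2,328.34 − $1,759.34 = $569.00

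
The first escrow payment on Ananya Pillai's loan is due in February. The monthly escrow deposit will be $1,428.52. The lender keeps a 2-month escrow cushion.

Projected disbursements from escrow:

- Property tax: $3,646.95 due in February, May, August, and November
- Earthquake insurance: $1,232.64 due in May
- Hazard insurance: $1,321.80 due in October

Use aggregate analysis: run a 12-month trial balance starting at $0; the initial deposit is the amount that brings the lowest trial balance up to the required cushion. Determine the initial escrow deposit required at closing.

Cushion = 2 × $1,428.52 = $2,857.04
Trial balance (start $0, +$1,428.52 each month, − disbursements):
  Feb: +$1,428.52 − $3,646.95 → -$2,218.43
  Mar: +$1,428.52 → -$789.91
  Apr: +$1,428.52 → $638.61
  May: +$1,428.52 − $4,879.59 → -$2,812.46
  Jun: +$1,428.52 → -$1,383.94
  Jul: +$1,428.52 → $44.58
  Aug: +$1,428.52 − $3,646.95 → -$2,173.85
  Sep: +$1,428.52 → -$745.33
  Oct: +$1,428.52 − $1,321.80 → -$638.61
  Nov: +$1,428.52 − $3,646.95 → -$2,857.04
  Dec: +$1,428.52 → -$1,428.52
  Jan: +$1,428.52 → $0.00
Lowest trial balance = -$2,857.04 (Nov)
Initial deposit = cushion − low point = $2,857.04 − (-$2,857.04) = $5,714.08

$5,714.08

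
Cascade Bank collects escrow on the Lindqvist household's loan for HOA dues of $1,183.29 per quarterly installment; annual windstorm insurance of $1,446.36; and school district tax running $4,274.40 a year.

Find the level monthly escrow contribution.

$871.16

HOA dues — $1,183.29 × 4 = $4,733.16/yr
Windstorm insurance — $1,446.36/yr
School district tax — $4,274.40/yr
Combined annual = $4,733.16 + $1,446.36 + $4,274.40 = $10,453.92
Base monthly escrow = $10,453.92 / 12 = $871.16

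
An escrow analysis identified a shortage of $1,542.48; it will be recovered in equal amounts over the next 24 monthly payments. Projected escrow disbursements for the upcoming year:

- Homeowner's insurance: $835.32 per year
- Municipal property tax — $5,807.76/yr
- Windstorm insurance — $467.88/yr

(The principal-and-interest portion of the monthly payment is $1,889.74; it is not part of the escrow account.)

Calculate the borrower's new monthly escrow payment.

$656.85

Homeowner's insurance — $835.32
Municipal property tax — $5,807.76
Windstorm insurance — $467.88
Yearly total = $835.32 + $5,807.76 + $467.88 = $7,110.96
Monthly = $7,110.96 ÷ 12 = $592.58
Shortage spread = $1,542.48 ÷ 24 = $64.27/mo
New monthly escrow = $592.58 + $64.27 = $656.85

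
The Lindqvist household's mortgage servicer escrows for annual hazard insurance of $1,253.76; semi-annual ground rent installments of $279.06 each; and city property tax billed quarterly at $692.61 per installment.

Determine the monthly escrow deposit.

$381.86

Hazard insurance = $1,253.76 per year
Ground rent = $279.06 × 2 = $558.12 per year
City property tax = $692.61 × 4 = $2,770.44 per year
Annual escrow total = $1,253.76 + $558.12 + $2,770.44 = $4,582.32
Base monthly escrow = $4,582.32 / 12 = $381.86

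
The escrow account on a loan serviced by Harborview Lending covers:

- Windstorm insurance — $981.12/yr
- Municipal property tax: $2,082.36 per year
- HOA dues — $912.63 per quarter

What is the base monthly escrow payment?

$559.50

Windstorm insurance — $981.12/yr
Municipal property tax — $2,082.36/yr
HOA dues — $912.63 × 4 = $3,650.52/yr
Yearly total = $981.12 + $2,082.36 + $3,650.52 = $6,714.00
Monthly escrow = $6,714.00 / 12 = $559.50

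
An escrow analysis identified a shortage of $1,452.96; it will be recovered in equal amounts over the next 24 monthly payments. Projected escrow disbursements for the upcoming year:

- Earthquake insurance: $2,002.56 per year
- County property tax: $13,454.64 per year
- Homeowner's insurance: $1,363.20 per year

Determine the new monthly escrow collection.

Earthquake insurance = $2,002.56 annually
County property tax = $13,454.64 annually
Homeowner's insurance = $1,363.20 annually
Total per year = $2,002.56 + $13,454.64 + $1,363.20 = $16,820.40
Monthly escrow = $16,820.40 ÷ 12 = $1,401.70
Monthly shortage recovery: $1,452.96 ÷ 24 = $60.54
New monthly escrow = $1,401.70 + $60.54 = $1,462.24

$1,462.24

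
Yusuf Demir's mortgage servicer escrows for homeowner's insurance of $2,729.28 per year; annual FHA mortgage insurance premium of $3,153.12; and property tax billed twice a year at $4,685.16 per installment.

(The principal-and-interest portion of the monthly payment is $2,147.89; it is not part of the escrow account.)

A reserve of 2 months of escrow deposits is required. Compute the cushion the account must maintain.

Homeowner's insurance = $2,729.28 annually
FHA mortgage insurance premium = $3,153.12 annually
Property tax = $4,685.16 × 2 = $9,370.32 annually
Total annual escrow = $2,729.28 + $3,153.12 + $9,370.32 = $15,252.72
Monthly escrow = $15,252.72 ÷ 12 = $1,271.06
Reserve = 2 × $1,271.06 = $2,542.12

$2,542.12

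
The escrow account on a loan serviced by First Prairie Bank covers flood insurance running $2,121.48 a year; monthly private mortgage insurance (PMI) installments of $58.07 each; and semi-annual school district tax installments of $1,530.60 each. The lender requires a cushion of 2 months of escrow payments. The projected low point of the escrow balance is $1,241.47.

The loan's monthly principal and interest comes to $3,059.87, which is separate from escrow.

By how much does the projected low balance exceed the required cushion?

Flood insurance: $2,121.48 per year
Private mortgage insurance (PMI): $58.07 × 12 = $696.84 per year
School district tax: $1,530.60 × 2 = $3,061.20 per year
Total annual escrow = $2,121.48 + $696.84 + $3,061.20 = $5,879.52
Base monthly escrow = $5,879.52 / 12 = $489.96
Required cushion = 2 × $489.96 = $979.92
Surplus = $1,241.47 − $979.92 = $261.55

$261.55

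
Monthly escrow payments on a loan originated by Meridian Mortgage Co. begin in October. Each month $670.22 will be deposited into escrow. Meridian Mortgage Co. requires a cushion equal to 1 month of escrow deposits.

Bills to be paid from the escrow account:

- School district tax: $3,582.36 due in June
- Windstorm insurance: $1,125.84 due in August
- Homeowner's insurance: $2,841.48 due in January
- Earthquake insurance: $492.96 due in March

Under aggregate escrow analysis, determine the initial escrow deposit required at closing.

$1,555.04

Cushion = 1 × $670.22 = $670.22
Trial balance (start $0, +$670.22 each month, − disbursements):
  Oct: +$670.22 → $670.22
  Nov: +$670.22 → $1,340.44
  Dec: +$670.22 → $2,010.66
  Jan: +$670.22 − $2,841.48 → -$160.60
  Feb: +$670.22 → $509.62
  Mar: +$670.22 − $492.96 → $686.88
  Apr: +$670.22 → $1,357.10
  May: +$670.22 → $2,027.32
  Jun: +$670.22 − $3,582.36 → -$884.82
  Jul: +$670.22 → -$214.60
  Aug: +$670.22 − $1,125.84 → -$670.22
  Sep: +$670.22 → $0.00
Lowest trial balance = -$884.82 (Jun)
Initial deposit = cushion − low point = $670.22 − (-$884.82) = $1,555.04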